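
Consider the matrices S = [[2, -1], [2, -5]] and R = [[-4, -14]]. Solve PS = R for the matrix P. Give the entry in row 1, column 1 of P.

Right-multiplying both sides by S⁻¹ gives P = RS⁻¹.
det S = -8, so S⁻¹ = [[5/8, -1/8], [1/4, -1/4]].
P = RS⁻¹ = [[-4, -14]] · [[5/8, -1/8], [1/4, -1/4]] = [[-6, 4]].

-6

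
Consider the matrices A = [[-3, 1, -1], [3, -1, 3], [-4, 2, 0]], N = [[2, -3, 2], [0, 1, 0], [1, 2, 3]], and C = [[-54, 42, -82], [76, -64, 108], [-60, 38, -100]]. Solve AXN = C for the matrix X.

X = [[5, -3, 3], [0, 3, -4], [5, 2, 1]]

X = A⁻¹CN⁻¹ (apply A⁻¹ on the left and N⁻¹ on the right).
det A = 4, so A⁻¹ = [[-3/2, -1/2, 1/2], [-3, -1, 3/2], [1/2, 1/2, 0]].
det N = 4, so N⁻¹ = [[3/4, 13/4, -1/2], [0, 1, 0], [-1/4, -7/4, 1/2]].
A⁻¹C = [[13, -12, 19], [-4, -5, -12], [11, -11, 13]].
X = (A⁻¹C)N⁻¹ = [[5, -3, 3], [0, 3, -4], [5, 2, 1]].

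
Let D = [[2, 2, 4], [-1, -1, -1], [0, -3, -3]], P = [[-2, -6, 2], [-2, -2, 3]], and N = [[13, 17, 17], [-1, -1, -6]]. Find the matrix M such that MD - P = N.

MD = N + P = [[11, 11, 19], [-3, -3, -3]].
Since D sits to the right of M, M = (N + P)D⁻¹.
det D = 6; the adjugate gives D⁻¹ = [[0, -1, 1/3], [-1/2, -1, -1/3], [1/2, 1, 0]].
M = (N + P)D⁻¹ = [[4, -3, 0], [0, 3, 0]].

M = [[4, -3, 0], [0, 3, 0]]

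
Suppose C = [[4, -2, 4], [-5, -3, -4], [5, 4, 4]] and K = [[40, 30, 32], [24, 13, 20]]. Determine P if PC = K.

P = [[0, -2, 6], [1, -1, 3]]

Since C sits to the right of P, P = KC⁻¹.
det C = -4, so C⁻¹ = [[-1, -6, -5], [0, 1, 1], [5/4, 13/2, 11/2]].
P = KC⁻¹ = [[40, 30, 32], [24, 13, 20]] · [[-1, -6, -5], [0, 1, 1], [5/4, 13/2, 11/2]] = [[0, -2, 6], [1, -1, 3]].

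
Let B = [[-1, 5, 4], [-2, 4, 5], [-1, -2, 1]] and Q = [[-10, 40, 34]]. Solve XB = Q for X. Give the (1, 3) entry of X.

Right-multiplying both sides by B⁻¹ gives X = QB⁻¹.
det B = 3; the adjugate gives B⁻¹ = [[14/3, -13/3, 3], [-1, 1, -1], [8/3, -7/3, 2]].
X = QB⁻¹ = [[-10, 40, 34]] · [[14/3, -13/3, 3], [-1, 1, -1], [8/3, -7/3, 2]] = [[4, 4, -2]].

-2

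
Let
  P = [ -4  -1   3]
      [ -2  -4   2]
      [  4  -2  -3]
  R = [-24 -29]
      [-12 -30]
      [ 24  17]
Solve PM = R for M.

P is on the left of M, so left-multiply by P⁻¹: M = P⁻¹R.
P has determinant -6; P⁻¹ = [[-8/3, 3/2, -5/3], [-1/3, 0, -1/3], [-10/3, 2, -7/3]].
M = P⁻¹R = [[-8/3, 3/2, -5/3], [-1/3, 0, -1/3], [-10/3, 2, -7/3]] · [[-24, -29], [-12, -30], [24, 17]] = [[6, 4], [0, 4], [0, -3]].

M = [[6, 4], [0, 4], [0, -3]]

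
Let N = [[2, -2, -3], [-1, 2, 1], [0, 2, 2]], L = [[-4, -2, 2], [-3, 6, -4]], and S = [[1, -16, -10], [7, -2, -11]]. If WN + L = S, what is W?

WN = S − L = [[5, -14, -12], [10, -8, -7]].
Right-multiplying both sides by N⁻¹ gives W = (S − L)N⁻¹.
det N = 6, so N⁻¹ = [[1/3, -1/3, 2/3], [1/3, 2/3, 1/6], [-1/3, -2/3, 1/3]].
W = (S − L)N⁻¹ = [[1, -3, -3], [3, -4, 3]].

W = [[1, -3, -3], [3, -4, 3]]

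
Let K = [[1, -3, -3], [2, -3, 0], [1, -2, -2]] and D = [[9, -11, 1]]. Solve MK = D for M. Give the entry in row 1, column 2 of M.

4

K is on the right of M, so right-multiply by K⁻¹: M = DK⁻¹.
det K = -3, so K⁻¹ = [[-2, 0, 3], [-4/3, -1/3, 2], [1/3, 1/3, -1]].
M = DK⁻¹ = [[9, -11, 1]] · [[-2, 0, 3], [-4/3, -1/3, 2], [1/3, 1/3, -1]] = [[-3, 4, 4]].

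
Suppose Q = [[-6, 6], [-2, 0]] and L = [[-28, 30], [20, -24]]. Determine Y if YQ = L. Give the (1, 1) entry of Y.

Q is on the right of Y, so right-multiply by Q⁻¹: Y = LQ⁻¹.
det Q = 12; the adjugate gives Q⁻¹ = [[0, -1/2], [1/6, -1/2]].
Y = LQ⁻¹ = [[-28, 30], [20, -24]] · [[0, -1/2], [1/6, -1/2]] = [[5, -1], [-4, 2]].

5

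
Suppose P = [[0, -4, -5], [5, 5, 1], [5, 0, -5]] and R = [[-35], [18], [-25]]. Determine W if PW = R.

Since P multiplies W on the left, W = P⁻¹R.
det P = 5; the adjugate gives P⁻¹ = [[-5, -4, 21/5], [6, 5, -5], [-5, -4, 4]].
W = P⁻¹R = [[-5, -4, 21/5], [6, 5, -5], [-5, -4, 4]] · [[-35], [18], [-25]] = [[-2], [5], [3]].

W = [[-2], [5], [3]]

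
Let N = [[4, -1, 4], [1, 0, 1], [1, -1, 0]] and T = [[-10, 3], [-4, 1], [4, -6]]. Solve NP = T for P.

Since N multiplies P on the left, P = N⁻¹T.
N has determinant -1; N⁻¹ = [[-1, 4, 1], [-1, 4, 0], [1, -3, -1]].
P = N⁻¹T = [[-1, 4, 1], [-1, 4, 0], [1, -3, -1]] · [[-10, 3], [-4, 1], [4, -6]] = [[-2, -5], [-6, 1], [-2, 6]].

P = [[-2, -5], [-6, 1], [-2, 6]]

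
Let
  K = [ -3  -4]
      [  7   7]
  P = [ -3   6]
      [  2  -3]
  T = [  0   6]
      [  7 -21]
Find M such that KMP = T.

M = [[0, 2], [-1, -3]]

Left-multiply by K⁻¹ and right-multiply by P⁻¹: M = K⁻¹TP⁻¹.
K has determinant 7; K⁻¹ = [[1, 4/7], [-1, -3/7]].
P has determinant -3; P⁻¹ = [[1, 2], [2/3, 1]].
K⁻¹T = [[4, -6], [-3, 3]].
M = (K⁻¹T)P⁻¹ = [[0, 2], [-1, -3]].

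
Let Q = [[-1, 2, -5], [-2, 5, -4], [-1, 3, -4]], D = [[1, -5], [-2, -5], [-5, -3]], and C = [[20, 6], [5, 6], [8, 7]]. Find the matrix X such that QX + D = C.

X = [[4, 1], [-1, 1], [-5, -2]]

QX = C − D = [[19, 11], [7, 11], [13, 10]].
Q is on the left of X, so left-multiply by Q⁻¹: X = Q⁻¹(C − D).
det Q = 5; the adjugate gives Q⁻¹ = [[-8/5, -7/5, 17/5], [-4/5, -1/5, 6/5], [-1/5, 1/5, -1/5]].
X = Q⁻¹(C − D) = [[4, 1], [-1, 1], [-5, -2]].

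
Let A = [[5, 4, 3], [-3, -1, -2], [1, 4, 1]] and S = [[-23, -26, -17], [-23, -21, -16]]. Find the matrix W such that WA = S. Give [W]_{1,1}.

0

Since A sits to the right of W, W = SA⁻¹.
det A = 6; the adjugate gives A⁻¹ = [[7/6, 4/3, -5/6], [1/6, 1/3, 1/6], [-11/6, -8/3, 7/6]].
W = SA⁻¹ = [[-23, -26, -17], [-23, -21, -16]] · [[7/6, 4/3, -5/6], [1/6, 1/3, 1/6], [-11/6, -8/3, 7/6]] = [[0, 6, -5], [-1, 5, -3]].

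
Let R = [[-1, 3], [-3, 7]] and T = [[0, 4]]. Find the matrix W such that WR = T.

W = [[6, -2]]

R is on the right of W, so right-multiply by R⁻¹: W = TR⁻¹.
R has determinant 2; R⁻¹ = [[7/2, -3/2], [3/2, -1/2]].
W = TR⁻¹ = [[0, 4]] · [[7/2, -3/2], [3/2, -1/2]] = [[6, -2]].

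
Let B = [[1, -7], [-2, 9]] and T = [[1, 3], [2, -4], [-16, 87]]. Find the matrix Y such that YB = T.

Y = [[-3, -2], [-2, -2], [-6, 5]]

Right-multiplying both sides by B⁻¹ gives Y = TB⁻¹.
B has determinant -5; B⁻¹ = [[-9/5, -7/5], [-2/5, -1/5]].
Y = TB⁻¹ = [[1, 3], [2, -4], [-16, 87]] · [[-9/5, -7/5], [-2/5, -1/5]] = [[-3, -2], [-2, -2], [-6, 5]].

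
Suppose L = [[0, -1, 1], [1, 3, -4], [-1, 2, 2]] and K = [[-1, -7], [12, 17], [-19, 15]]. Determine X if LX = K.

X = [[5, -5], [-3, 6], [-4, -1]]

Left-multiplying both sides by L⁻¹ gives X = L⁻¹K.
det L = 3, so L⁻¹ = [[14/3, 4/3, 1/3], [2/3, 1/3, 1/3], [5/3, 1/3, 1/3]].
X = L⁻¹K = [[14/3, 4/3, 1/3], [2/3, 1/3, 1/3], [5/3, 1/3, 1/3]] · [[-1, -7], [12, 17], [-19, 15]] = [[5, -5], [-3, 6], [-4, -1]].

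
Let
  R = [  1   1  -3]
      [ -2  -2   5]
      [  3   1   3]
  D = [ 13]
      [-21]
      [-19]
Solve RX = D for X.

R is on the left of X, so left-multiply by R⁻¹: X = R⁻¹D.
det R = -2; the adjugate gives R⁻¹ = [[11/2, 3, 1/2], [-21/2, -6, -1/2], [-2, -1, 0]].
X = R⁻¹D = [[11/2, 3, 1/2], [-21/2, -6, -1/2], [-2, -1, 0]] · [[13], [-21], [-19]] = [[-1], [-1], [-5]].

X = [[-1], [-1], [-5]]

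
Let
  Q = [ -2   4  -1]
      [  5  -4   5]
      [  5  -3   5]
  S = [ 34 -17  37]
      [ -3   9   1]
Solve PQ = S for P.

Since Q sits to the right of P, P = SQ⁻¹.
Q has determinant 5; Q⁻¹ = [[-1, -17/5, 16/5], [0, -1, 1], [1, 14/5, -12/5]].
P = SQ⁻¹ = [[34, -17, 37], [-3, 9, 1]] · [[-1, -17/5, 16/5], [0, -1, 1], [1, 14/5, -12/5]] = [[3, 5, 3], [4, 4, -3]].

P = [[3, 5, 3], [4, 4, -3]]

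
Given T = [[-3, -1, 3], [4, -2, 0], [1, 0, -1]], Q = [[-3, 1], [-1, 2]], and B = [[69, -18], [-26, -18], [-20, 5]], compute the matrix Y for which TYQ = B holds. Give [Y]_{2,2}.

0

Isolating Y: multiply by T⁻¹ from the left and Q⁻¹ from the right, so Y = T⁻¹BQ⁻¹.
det T = -4, so T⁻¹ = [[-1/2, 1/4, -3/2], [-1, 0, -3], [-1/2, 1/4, -5/2]].
det Q = -5, so Q⁻¹ = [[-2/5, 1/5], [-1/5, 3/5]].
T⁻¹B = [[-11, -3], [-9, 3], [9, -8]].
Y = (T⁻¹B)Q⁻¹ = [[5, -4], [3, 0], [-2, -3]].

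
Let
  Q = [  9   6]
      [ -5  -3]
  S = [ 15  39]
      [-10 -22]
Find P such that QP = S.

Q is on the left of P, so left-multiply by Q⁻¹: P = Q⁻¹S.
det Q = 3, so Q⁻¹ = [[-1, -2], [5/3, 3]].
P = Q⁻¹S = [[-1, -2], [5/3, 3]] · [[15, 39], [-10, -22]] = [[5, 5], [-5, -1]].

P = [[5, 5], [-5, -1]]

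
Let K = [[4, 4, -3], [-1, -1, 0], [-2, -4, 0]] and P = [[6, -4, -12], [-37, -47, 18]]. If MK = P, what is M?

K is on the right of M, so right-multiply by K⁻¹: M = PK⁻¹.
K has determinant -6; K⁻¹ = [[0, -2, 1/2], [0, 1, -1/2], [-1/3, -4/3, 0]].
M = PK⁻¹ = [[6, -4, -12], [-37, -47, 18]] · [[0, -2, 1/2], [0, 1, -1/2], [-1/3, -4/3, 0]] = [[4, 0, 5], [-6, 3, 5]].

M = [[4, 0, 5], [-6, 3, 5]]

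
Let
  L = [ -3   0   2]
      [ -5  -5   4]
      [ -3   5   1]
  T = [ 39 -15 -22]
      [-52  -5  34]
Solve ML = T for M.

M = [[-2, -3, -6], [5, 5, 4]]

Since L sits to the right of M, M = TL⁻¹.
det L = -5; the adjugate gives L⁻¹ = [[5, -2, -2], [7/5, -3/5, -2/5], [8, -3, -3]].
M = TL⁻¹ = [[39, -15, -22], [-52, -5, 34]] · [[5, -2, -2], [7/5, -3/5, -2/5], [8, -3, -3]] = [[-2, -3, -6], [5, 5, 4]].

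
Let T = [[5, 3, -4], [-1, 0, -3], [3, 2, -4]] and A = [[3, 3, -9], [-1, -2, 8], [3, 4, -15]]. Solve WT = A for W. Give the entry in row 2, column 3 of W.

5

T is on the right of W, so right-multiply by T⁻¹: W = AT⁻¹.
det T = -1, so T⁻¹ = [[-6, -4, 9], [13, 8, -19], [2, 1, -3]].
W = AT⁻¹ = [[3, 3, -9], [-1, -2, 8], [3, 4, -15]] · [[-6, -4, 9], [13, 8, -19], [2, 1, -3]] = [[3, 3, -3], [-4, -4, 5], [4, 5, -4]].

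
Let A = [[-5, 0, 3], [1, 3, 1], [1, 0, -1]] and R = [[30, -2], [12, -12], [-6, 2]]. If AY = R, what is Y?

Y = [[-6, -2], [6, -2], [0, -4]]

A is on the left of Y, so left-multiply by A⁻¹: Y = A⁻¹R.
det A = 6; the adjugate gives A⁻¹ = [[-1/2, 0, -3/2], [1/3, 1/3, 4/3], [-1/2, 0, -5/2]].
Y = A⁻¹R = [[-1/2, 0, -3/2], [1/3, 1/3, 4/3], [-1/2, 0, -5/2]] · [[30, -2], [12, -12], [-6, 2]] = [[-6, -2], [6, -2], [0, -4]].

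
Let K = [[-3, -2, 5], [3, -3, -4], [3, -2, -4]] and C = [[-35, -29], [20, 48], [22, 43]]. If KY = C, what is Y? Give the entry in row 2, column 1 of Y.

2

Left-multiplying both sides by K⁻¹ gives Y = K⁻¹C.
det K = 3; the adjugate gives K⁻¹ = [[4/3, -6, 23/3], [0, -1, 1], [1, -4, 5]].
Y = K⁻¹C = [[4/3, -6, 23/3], [0, -1, 1], [1, -4, 5]] · [[-35, -29], [20, 48], [22, 43]] = [[2, 3], [2, -5], [-5, -6]].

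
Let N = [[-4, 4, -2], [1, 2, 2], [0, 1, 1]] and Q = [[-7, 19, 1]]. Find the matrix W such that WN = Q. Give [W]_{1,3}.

Right-multiplying both sides by N⁻¹ gives W = QN⁻¹.
det N = -6; the adjugate gives N⁻¹ = [[0, 1, -2], [1/6, 2/3, -1], [-1/6, -2/3, 2]].
W = QN⁻¹ = [[-7, 19, 1]] · [[0, 1, -2], [1/6, 2/3, -1], [-1/6, -2/3, 2]] = [[3, 5, -3]].

-3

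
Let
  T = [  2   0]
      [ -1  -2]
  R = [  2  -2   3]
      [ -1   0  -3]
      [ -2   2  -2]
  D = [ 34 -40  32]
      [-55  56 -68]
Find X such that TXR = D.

Isolating X: multiply by T⁻¹ from the left and R⁻¹ from the right, so X = T⁻¹DR⁻¹.
det T = -4; the adjugate gives T⁻¹ = [[1/2, 0], [-1/4, -1/2]].
det R = -2, so R⁻¹ = [[-3, -1, -3], [-2, -1, -3/2], [1, 0, 1]].
T⁻¹D = [[17, -20, 16], [19, -18, 26]].
X = (T⁻¹D)R⁻¹ = [[5, 3, -5], [5, -1, -4]].

X = [[5, 3, -5], [5, -1, -4]]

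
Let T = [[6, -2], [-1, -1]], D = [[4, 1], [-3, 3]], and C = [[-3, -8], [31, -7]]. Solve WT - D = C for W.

W = [[1, 5], [4, -4]]

WT = C + D = [[1, -7], [28, -4]].
Since T sits to the right of W, W = (C + D)T⁻¹.
det T = -8; the adjugate gives T⁻¹ = [[1/8, -1/4], [-1/8, -3/4]].
W = (C + D)T⁻¹ = [[1, 5], [4, -4]].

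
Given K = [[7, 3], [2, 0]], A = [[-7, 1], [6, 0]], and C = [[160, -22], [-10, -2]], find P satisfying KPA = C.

P = K⁻¹CA⁻¹ (apply K⁻¹ on the left and A⁻¹ on the right).
det K = -6; the adjugate gives K⁻¹ = [[0, 1/2], [1/3, -7/6]].
det A = -6, so A⁻¹ = [[0, 1/6], [1, 7/6]].
K⁻¹C = [[-5, -1], [65, -5]].
P = (K⁻¹C)A⁻¹ = [[-1, -2], [-5, 5]].

P = [[-1, -2], [-5, 5]]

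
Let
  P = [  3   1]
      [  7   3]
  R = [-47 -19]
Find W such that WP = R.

Right-multiplying both sides by P⁻¹ gives W = RP⁻¹.
det P = 2, so P⁻¹ = [[3/2, -1/2], [-7/2, 3/2]].
W = RP⁻¹ = [[-47, -19]] · [[3/2, -1/2], [-7/2, 3/2]] = [[-4, -5]].

W = [[-4, -5]]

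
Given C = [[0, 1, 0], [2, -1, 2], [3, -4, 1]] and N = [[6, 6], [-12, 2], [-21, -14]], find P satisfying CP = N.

Since C multiplies P on the left, P = C⁻¹N.
det C = 4; the adjugate gives C⁻¹ = [[7/4, -1/4, 1/2], [1, 0, 0], [-5/4, 3/4, -1/2]].
P = C⁻¹N = [[7/4, -1/4, 1/2], [1, 0, 0], [-5/4, 3/4, -1/2]] · [[6, 6], [-12, 2], [-21, -14]] = [[3, 3], [6, 6], [-6, 1]].

P = [[3, 3], [6, 6], [-6, 1]]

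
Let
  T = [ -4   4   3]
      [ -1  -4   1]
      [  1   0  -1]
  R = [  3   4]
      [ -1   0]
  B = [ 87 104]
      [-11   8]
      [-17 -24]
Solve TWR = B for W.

W = [[-4, -4], [1, -4], [2, -3]]

Isolating W: multiply by T⁻¹ from the left and R⁻¹ from the right, so W = T⁻¹BR⁻¹.
det T = -4; the adjugate gives T⁻¹ = [[-1, -1, -4], [0, -1/4, -1/4], [-1, -1, -5]].
det R = 4; the adjugate gives R⁻¹ = [[0, -1], [1/4, 3/4]].
T⁻¹B = [[-8, -16], [7, 4], [9, 8]].
W = (T⁻¹B)R⁻¹ = [[-4, -4], [1, -4], [2, -3]].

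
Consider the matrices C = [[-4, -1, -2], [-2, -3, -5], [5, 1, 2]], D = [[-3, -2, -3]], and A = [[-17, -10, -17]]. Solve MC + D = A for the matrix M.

M = [[0, 2, -2]]

MC = A − D = [[-14, -8, -14]].
Since C sits to the right of M, M = (A − D)C⁻¹.
det C = -1, so C⁻¹ = [[1, 0, 1], [21, -2, 16], [-13, 1, -10]].
M = (A − D)C⁻¹ = [[0, 2, -2]].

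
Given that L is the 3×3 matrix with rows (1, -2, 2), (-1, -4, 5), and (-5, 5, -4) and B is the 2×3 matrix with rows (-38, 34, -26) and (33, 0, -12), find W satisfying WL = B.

W = [[-6, 2, 6], [-3, -6, -6]]

Right-multiplying both sides by L⁻¹ gives W = BL⁻¹.
L has determinant -1; L⁻¹ = [[9, -2, 2], [29, -6, 7], [25, -5, 6]].
W = BL⁻¹ = [[-38, 34, -26], [33, 0, -12]] · [[9, -2, 2], [29, -6, 7], [25, -5, 6]] = [[-6, 2, 6], [-3, -6, -6]].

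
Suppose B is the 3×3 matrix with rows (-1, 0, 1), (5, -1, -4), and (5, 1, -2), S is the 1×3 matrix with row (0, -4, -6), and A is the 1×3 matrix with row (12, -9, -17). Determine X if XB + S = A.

X = [[3, 4, -1]]

XB = A − S = [[12, -5, -11]].
Since B sits to the right of X, X = (A − S)B⁻¹.
B has determinant 4; B⁻¹ = [[3/2, 1/4, 1/4], [-5/2, -3/4, 1/4], [5/2, 1/4, 1/4]].
X = (A − S)B⁻¹ = [[3, 4, -1]].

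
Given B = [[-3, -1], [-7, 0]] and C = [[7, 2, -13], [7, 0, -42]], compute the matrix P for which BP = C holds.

P = [[-1, 0, 6], [-4, -2, -5]]

Left-multiplying both sides by B⁻¹ gives P = B⁻¹C.
det B = -7; the adjugate gives B⁻¹ = [[0, -1/7], [-1, 3/7]].
P = B⁻¹C = [[0, -1/7], [-1, 3/7]] · [[7, 2, -13], [7, 0, -42]] = [[-1, 0, 6], [-4, -2, -5]].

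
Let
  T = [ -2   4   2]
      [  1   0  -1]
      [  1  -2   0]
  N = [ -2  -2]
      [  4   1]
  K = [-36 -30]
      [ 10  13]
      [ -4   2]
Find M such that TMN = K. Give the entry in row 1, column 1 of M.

-2

Isolating M: multiply by T⁻¹ from the left and N⁻¹ from the right, so M = T⁻¹KN⁻¹.
det T = -4; the adjugate gives T⁻¹ = [[1/2, 1, 1], [1/4, 1/2, 0], [1/2, 0, 1]].
N has determinant 6; N⁻¹ = [[1/6, 1/3], [-2/3, -1/3]].
T⁻¹K = [[-12, 0], [-4, -1], [-22, -13]].
M = (T⁻¹K)N⁻¹ = [[-2, -4], [0, -1], [5, -3]].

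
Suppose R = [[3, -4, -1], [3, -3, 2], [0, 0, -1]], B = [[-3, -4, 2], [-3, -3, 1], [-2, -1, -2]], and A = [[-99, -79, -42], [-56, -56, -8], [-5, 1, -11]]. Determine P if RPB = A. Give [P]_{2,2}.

-3

Left-multiply by R⁻¹ and right-multiply by B⁻¹: P = R⁻¹AB⁻¹.
R has determinant -3; R⁻¹ = [[-1, 4/3, 11/3], [-1, 1, 3], [0, 0, -1]].
det B = 5; the adjugate gives B⁻¹ = [[7/5, -2, 2/5], [-8/5, 2, -3/5], [-3/5, 1, -3/5]].
R⁻¹A = [[6, 8, -9], [28, 26, 1], [5, -1, 11]].
P = (R⁻¹A)B⁻¹ = [[1, -5, 3], [-3, -3, -5], [2, -1, -4]].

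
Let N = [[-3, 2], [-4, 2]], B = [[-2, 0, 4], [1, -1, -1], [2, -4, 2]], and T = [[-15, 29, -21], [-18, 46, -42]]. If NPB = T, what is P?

Left-multiply by N⁻¹ and right-multiply by B⁻¹: P = N⁻¹TB⁻¹.
det N = 2; the adjugate gives N⁻¹ = [[1, -1], [2, -3/2]].
det B = 4; the adjugate gives B⁻¹ = [[-3/2, -4, 1], [-1, -3, 1/2], [-1/2, -2, 1/2]].
N⁻¹T = [[3, -17, 21], [-3, -11, 21]].
P = (N⁻¹T)B⁻¹ = [[2, -3, 5], [5, 3, 2]].

P = [[2, -3, 5], [5, 3, 2]]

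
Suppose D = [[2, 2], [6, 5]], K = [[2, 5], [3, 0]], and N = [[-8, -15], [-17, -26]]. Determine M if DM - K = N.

DM = N + K = [[-6, -10], [-14, -26]].
Since D multiplies M on the left, M = D⁻¹(N + K).
det D = -2, so D⁻¹ = [[-5/2, 1], [3, -1]].
M = D⁻¹(N + K) = [[1, -1], [-4, -4]].

M = [[1, -1], [-4, -4]]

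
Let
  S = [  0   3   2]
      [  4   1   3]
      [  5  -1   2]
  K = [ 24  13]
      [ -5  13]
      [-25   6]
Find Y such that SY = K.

Left-multiplying both sides by S⁻¹ gives Y = S⁻¹K.
S has determinant 3; S⁻¹ = [[5/3, -8/3, 7/3], [7/3, -10/3, 8/3], [-3, 5, -4]].
Y = S⁻¹K = [[5/3, -8/3, 7/3], [7/3, -10/3, 8/3], [-3, 5, -4]] · [[24, 13], [-5, 13], [-25, 6]] = [[-5, 1], [6, 3], [3, 2]].

Y = [[-5, 1], [6, 3], [3, 2]]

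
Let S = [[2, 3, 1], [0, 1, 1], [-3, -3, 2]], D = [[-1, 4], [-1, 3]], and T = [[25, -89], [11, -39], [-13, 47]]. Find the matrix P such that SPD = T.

P = [[0, 0], [-4, -3], [-2, -2]]

P = S⁻¹TD⁻¹ (apply S⁻¹ on the left and D⁻¹ on the right).
S has determinant 4; S⁻¹ = [[5/4, -9/4, 1/2], [-3/4, 7/4, -1/2], [3/4, -3/4, 1/2]].
det D = 1, so D⁻¹ = [[3, -4], [1, -1]].
S⁻¹T = [[0, 0], [7, -25], [4, -14]].
P = (S⁻¹T)D⁻¹ = [[0, 0], [-4, -3], [-2, -2]].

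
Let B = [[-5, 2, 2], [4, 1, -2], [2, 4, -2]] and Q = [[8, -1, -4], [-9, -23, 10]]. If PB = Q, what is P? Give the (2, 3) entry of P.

-5

Right-multiplying both sides by B⁻¹ gives P = QB⁻¹.
B has determinant 6; B⁻¹ = [[1, 2, -1], [2/3, 1, -1/3], [7/3, 4, -13/6]].
P = QB⁻¹ = [[8, -1, -4], [-9, -23, 10]] · [[1, 2, -1], [2/3, 1, -1/3], [7/3, 4, -13/6]] = [[-2, -1, 1], [-1, -1, -5]].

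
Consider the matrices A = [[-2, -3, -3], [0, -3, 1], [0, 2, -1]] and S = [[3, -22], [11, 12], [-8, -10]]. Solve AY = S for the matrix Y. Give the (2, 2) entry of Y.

-2

Left-multiplying both sides by A⁻¹ gives Y = A⁻¹S.
A has determinant -2; A⁻¹ = [[-1/2, 9/2, 6], [0, -1, -1], [0, -2, -3]].
Y = A⁻¹S = [[-1/2, 9/2, 6], [0, -1, -1], [0, -2, -3]] · [[3, -22], [11, 12], [-8, -10]] = [[0, 5], [-3, -2], [2, 6]].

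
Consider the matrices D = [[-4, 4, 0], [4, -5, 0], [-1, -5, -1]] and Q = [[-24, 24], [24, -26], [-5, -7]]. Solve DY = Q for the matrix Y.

D is on the left of Y, so left-multiply by D⁻¹: Y = D⁻¹Q.
det D = -4, so D⁻¹ = [[-5/4, -1, 0], [-1, -1, 0], [25/4, 6, -1]].
Y = D⁻¹Q = [[-5/4, -1, 0], [-1, -1, 0], [25/4, 6, -1]] · [[-24, 24], [24, -26], [-5, -7]] = [[6, -4], [0, 2], [-1, 1]].

Y = [[6, -4], [0, 2], [-1, 1]]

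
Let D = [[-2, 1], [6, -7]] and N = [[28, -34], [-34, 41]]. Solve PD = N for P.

D is on the right of P, so right-multiply by D⁻¹: P = ND⁻¹.
D has determinant 8; D⁻¹ = [[-7/8, -1/8], [-3/4, -1/4]].
P = ND⁻¹ = [[28, -34], [-34, 41]] · [[-7/8, -1/8], [-3/4, -1/4]] = [[1, 5], [-1, -6]].

P = [[1, 5], [-1, -6]]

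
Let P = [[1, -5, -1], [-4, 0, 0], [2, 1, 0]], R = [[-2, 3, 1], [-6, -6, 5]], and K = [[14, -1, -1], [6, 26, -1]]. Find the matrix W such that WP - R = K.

W = [[0, -2, 2], [-4, -1, 0]]

WP = K + R = [[12, 2, 0], [0, 20, 4]].
Since P sits to the right of W, W = (K + R)P⁻¹.
P has determinant 4; P⁻¹ = [[0, -1/4, 0], [0, 1/2, 1], [-1, -11/4, -5]].
W = (K + R)P⁻¹ = [[0, -2, 2], [-4, -1, 0]].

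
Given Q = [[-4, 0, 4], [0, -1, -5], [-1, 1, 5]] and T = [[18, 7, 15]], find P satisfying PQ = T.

P = [[-5, -5, 2]]

Right-multiplying both sides by Q⁻¹ gives P = TQ⁻¹.
det Q = -4; the adjugate gives Q⁻¹ = [[0, -1, -1], [-5/4, 4, 5], [1/4, -1, -1]].
P = TQ⁻¹ = [[18, 7, 15]] · [[0, -1, -1], [-5/4, 4, 5], [1/4, -1, -1]] = [[-5, -5, 2]].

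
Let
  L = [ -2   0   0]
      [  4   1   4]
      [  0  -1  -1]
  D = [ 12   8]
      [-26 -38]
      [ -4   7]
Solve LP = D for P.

P = [[-6, -4], [6, -2], [-2, -5]]

L is on the left of P, so left-multiply by L⁻¹: P = L⁻¹D.
det L = -6; the adjugate gives L⁻¹ = [[-1/2, 0, 0], [-2/3, -1/3, -4/3], [2/3, 1/3, 1/3]].
P = L⁻¹D = [[-1/2, 0, 0], [-2/3, -1/3, -4/3], [2/3, 1/3, 1/3]] · [[12, 8], [-26, -38], [-4, 7]] = [[-6, -4], [6, -2], [-2, -5]].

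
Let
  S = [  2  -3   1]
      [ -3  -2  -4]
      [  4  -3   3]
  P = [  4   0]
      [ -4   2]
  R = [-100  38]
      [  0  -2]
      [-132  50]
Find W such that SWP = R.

W = [[-5, 1], [0, -5], [4, 2]]

W = S⁻¹RP⁻¹ (apply S⁻¹ on the left and P⁻¹ on the right).
S has determinant 2; S⁻¹ = [[-9, 3, 7], [-7/2, 1, 5/2], [17/2, -3, -13/2]].
det P = 8; the adjugate gives P⁻¹ = [[1/4, 0], [1/2, 1/2]].
S⁻¹R = [[-24, 2], [20, -10], [8, 4]].
W = (S⁻¹R)P⁻¹ = [[-5, 1], [0, -5], [4, 2]].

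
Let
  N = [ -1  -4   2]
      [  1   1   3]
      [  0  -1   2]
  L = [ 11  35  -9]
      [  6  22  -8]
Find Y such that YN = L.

Y = [[-6, 5, -6], [-6, 0, 2]]

Since N sits to the right of Y, Y = LN⁻¹.
det N = 1; the adjugate gives N⁻¹ = [[5, 6, -14], [-2, -2, 5], [-1, -1, 3]].
Y = LN⁻¹ = [[11, 35, -9], [6, 22, -8]] · [[5, 6, -14], [-2, -2, 5], [-1, -1, 3]] = [[-6, 5, -6], [-6, 0, 2]].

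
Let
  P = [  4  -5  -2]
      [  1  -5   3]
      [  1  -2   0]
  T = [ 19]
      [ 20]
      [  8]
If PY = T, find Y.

Y = [[-2], [-5], [-1]]

Left-multiplying both sides by P⁻¹ gives Y = P⁻¹T.
det P = 3; the adjugate gives P⁻¹ = [[2, 4/3, -25/3], [1, 2/3, -14/3], [1, 1, -5]].
Y = P⁻¹T = [[2, 4/3, -25/3], [1, 2/3, -14/3], [1, 1, -5]] · [[19], [20], [8]] = [[-2], [-5], [-1]].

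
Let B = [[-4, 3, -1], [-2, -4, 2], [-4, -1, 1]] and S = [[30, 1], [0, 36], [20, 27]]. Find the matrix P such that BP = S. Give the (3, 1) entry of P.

Since B multiplies P on the left, P = B⁻¹S.
B has determinant 4; B⁻¹ = [[-1/2, -1/2, 1/2], [-3/2, -2, 5/2], [-7/2, -4, 11/2]].
P = B⁻¹S = [[-1/2, -1/2, 1/2], [-3/2, -2, 5/2], [-7/2, -4, 11/2]] · [[30, 1], [0, 36], [20, 27]] = [[-5, -5], [5, -6], [5, 1]].

5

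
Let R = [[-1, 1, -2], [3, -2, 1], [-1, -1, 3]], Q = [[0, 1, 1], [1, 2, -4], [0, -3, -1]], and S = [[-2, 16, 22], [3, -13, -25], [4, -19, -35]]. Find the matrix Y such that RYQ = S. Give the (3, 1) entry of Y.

-4

Left-multiply by R⁻¹ and right-multiply by Q⁻¹: Y = R⁻¹SQ⁻¹.
det R = 5; the adjugate gives R⁻¹ = [[-1, -1/5, -3/5], [-2, -1, -1], [-1, -2/5, -1/5]].
det Q = -2; the adjugate gives Q⁻¹ = [[7, 1, 3], [-1/2, 0, -1/2], [3/2, 0, 1/2]].
R⁻¹S = [[-1, -2, 4], [-3, 0, 16], [0, -7, -5]].
Y = (R⁻¹S)Q⁻¹ = [[0, -1, 0], [3, -3, -1], [-4, 0, 1]].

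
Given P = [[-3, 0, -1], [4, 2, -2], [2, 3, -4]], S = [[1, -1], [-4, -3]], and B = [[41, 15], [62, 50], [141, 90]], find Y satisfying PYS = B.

Y = [[-3, 1], [5, -5], [0, 5]]

Y = P⁻¹BS⁻¹ (apply P⁻¹ on the left and S⁻¹ on the right).
det P = -2, so P⁻¹ = [[1, 3/2, -1], [-6, -7, 5], [-4, -9/2, 3]].
S has determinant -7; S⁻¹ = [[3/7, -1/7], [-4/7, -1/7]].
P⁻¹B = [[-7, 0], [25, 10], [-20, -15]].
Y = (P⁻¹B)S⁻¹ = [[-3, 1], [5, -5], [0, 5]].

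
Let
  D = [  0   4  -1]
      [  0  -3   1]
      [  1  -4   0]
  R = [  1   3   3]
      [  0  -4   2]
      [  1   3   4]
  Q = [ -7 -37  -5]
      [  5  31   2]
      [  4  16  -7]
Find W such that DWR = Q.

Isolating W: multiply by D⁻¹ from the left and R⁻¹ from the right, so W = D⁻¹QR⁻¹.
det D = 1, so D⁻¹ = [[4, 4, 1], [1, 1, 0], [3, 4, 0]].
R has determinant -4; R⁻¹ = [[11/2, 3/4, -9/2], [-1/2, -1/4, 1/2], [-1, 0, 1]].
D⁻¹Q = [[-4, -8, -19], [-2, -6, -3], [-1, 13, -7]].
W = (D⁻¹Q)R⁻¹ = [[1, -1, -5], [-5, 0, 3], [-5, -4, 4]].

W = [[1, -1, -5], [-5, 0, 3], [-5, -4, 4]]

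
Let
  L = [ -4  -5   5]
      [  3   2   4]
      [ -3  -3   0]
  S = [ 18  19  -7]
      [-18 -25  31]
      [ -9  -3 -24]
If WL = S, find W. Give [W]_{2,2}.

L is on the right of W, so right-multiply by L⁻¹: W = SL⁻¹.
det L = -3; the adjugate gives L⁻¹ = [[-4, 5, 10], [4, -5, -31/3], [1, -1, -7/3]].
W = SL⁻¹ = [[18, 19, -7], [-18, -25, 31], [-9, -3, -24]] · [[-4, 5, 10], [4, -5, -31/3], [1, -1, -7/3]] = [[-3, 2, 0], [3, 4, 6], [0, -6, -3]].

4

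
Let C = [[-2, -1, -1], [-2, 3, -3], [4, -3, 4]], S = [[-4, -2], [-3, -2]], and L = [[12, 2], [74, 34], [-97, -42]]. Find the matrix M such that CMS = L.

M = [[4, -3], [-2, -1], [3, -1]]

M = C⁻¹LS⁻¹ (apply C⁻¹ on the left and S⁻¹ on the right).
det C = 4, so C⁻¹ = [[3/4, 7/4, 3/2], [-1, -1, -1], [-3/2, -5/2, -2]].
det S = 2, so S⁻¹ = [[-1, 1], [3/2, -2]].
C⁻¹L = [[-7, -2], [11, 6], [-9, -4]].
M = (C⁻¹L)S⁻¹ = [[4, -3], [-2, -1], [3, -1]].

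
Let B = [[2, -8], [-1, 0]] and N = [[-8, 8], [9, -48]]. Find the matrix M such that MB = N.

Right-multiplying both sides by B⁻¹ gives M = NB⁻¹.
B has determinant -8; B⁻¹ = [[0, -1], [-1/8, -1/4]].
M = NB⁻¹ = [[-8, 8], [9, -48]] · [[0, -1], [-1/8, -1/4]] = [[-1, 6], [6, 3]].

M = [[-1, 6], [6, 3]]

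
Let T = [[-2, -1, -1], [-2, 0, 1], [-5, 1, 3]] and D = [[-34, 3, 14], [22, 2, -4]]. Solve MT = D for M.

M = [[3, -1, 6], [-4, -2, -2]]

T is on the right of M, so right-multiply by T⁻¹: M = DT⁻¹.
T has determinant 3; T⁻¹ = [[-1/3, 2/3, -1/3], [1/3, -11/3, 4/3], [-2/3, 7/3, -2/3]].
M = DT⁻¹ = [[-34, 3, 14], [22, 2, -4]] · [[-1/3, 2/3, -1/3], [1/3, -11/3, 4/3], [-2/3, 7/3, -2/3]] = [[3, -1, 6], [-4, -2, -2]].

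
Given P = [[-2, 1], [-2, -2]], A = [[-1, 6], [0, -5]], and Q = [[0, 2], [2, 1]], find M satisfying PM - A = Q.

PM = Q + A = [[-1, 8], [2, -4]].
Left-multiplying both sides by P⁻¹ gives M = P⁻¹(Q + A).
det P = 6, so P⁻¹ = [[-1/3, -1/6], [1/3, -1/3]].
M = P⁻¹(Q + A) = [[0, -2], [-1, 4]].

M = [[0, -2], [-1, 4]]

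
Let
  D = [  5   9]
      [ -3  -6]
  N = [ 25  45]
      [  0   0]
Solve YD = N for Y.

Y = [[5, 0], [0, 0]]

D is on the right of Y, so right-multiply by D⁻¹: Y = ND⁻¹.
D has determinant -3; D⁻¹ = [[2, 3], [-1, -5/3]].
Y = ND⁻¹ = [[25, 45], [0, 0]] · [[2, 3], [-1, -5/3]] = [[5, 0], [0, 0]].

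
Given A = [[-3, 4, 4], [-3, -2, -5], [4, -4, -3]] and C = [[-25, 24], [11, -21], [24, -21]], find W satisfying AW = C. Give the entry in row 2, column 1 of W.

0

Since A multiplies W on the left, W = A⁻¹C.
A has determinant 6; A⁻¹ = [[-7/3, -2/3, -2], [-29/6, -7/6, -9/2], [10/3, 2/3, 3]].
W = A⁻¹C = [[-7/3, -2/3, -2], [-29/6, -7/6, -9/2], [10/3, 2/3, 3]] · [[-25, 24], [11, -21], [24, -21]] = [[3, 0], [0, 3], [-4, 3]].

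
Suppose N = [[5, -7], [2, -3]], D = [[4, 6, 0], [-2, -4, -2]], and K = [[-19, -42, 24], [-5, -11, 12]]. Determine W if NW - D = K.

W = [[4, -3, 2], [5, 3, -2]]

NW = K + D = [[-15, -36, 24], [-7, -15, 10]].
Since N multiplies W on the left, W = N⁻¹(K + D).
det N = -1; the adjugate gives N⁻¹ = [[3, -7], [2, -5]].
W = N⁻¹(K + D) = [[4, -3, 2], [5, 3, -2]].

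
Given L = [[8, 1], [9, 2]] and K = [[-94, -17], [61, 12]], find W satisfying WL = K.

Right-multiplying both sides by L⁻¹ gives W = KL⁻¹.
det L = 7; the adjugate gives L⁻¹ = [[2/7, -1/7], [-9/7, 8/7]].
W = KL⁻¹ = [[-94, -17], [61, 12]] · [[2/7, -1/7], [-9/7, 8/7]] = [[-5, -6], [2, 5]].

W = [[-5, -6], [2, 5]]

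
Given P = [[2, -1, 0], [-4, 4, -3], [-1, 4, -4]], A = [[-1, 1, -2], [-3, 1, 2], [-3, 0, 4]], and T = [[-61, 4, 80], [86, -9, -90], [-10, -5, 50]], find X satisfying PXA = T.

Isolating X: multiply by P⁻¹ from the left and A⁻¹ from the right, so X = P⁻¹TA⁻¹.
det P = 5, so P⁻¹ = [[-4/5, -4/5, 3/5], [-13/5, -8/5, 6/5], [-12/5, -7/5, 4/5]].
det A = -4; the adjugate gives A⁻¹ = [[-1, 1, -1], [-3/2, 5/2, -2], [-3/4, 3/4, -1/2]].
P⁻¹T = [[-26, 1, 38], [9, -2, -4], [18, -1, -26]].
X = (P⁻¹T)A⁻¹ = [[-4, 5, 5], [-3, 1, -3], [3, -4, -3]].

X = [[-4, 5, 5], [-3, 1, -3], [3, -4, -3]]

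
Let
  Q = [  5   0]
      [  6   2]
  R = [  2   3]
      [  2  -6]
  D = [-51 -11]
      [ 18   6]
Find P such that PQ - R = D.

PQ = D + R = [[-49, -8], [20, 0]].
Right-multiplying both sides by Q⁻¹ gives P = (D + R)Q⁻¹.
det Q = 10; the adjugate gives Q⁻¹ = [[1/5, 0], [-3/5, 1/2]].
P = (D + R)Q⁻¹ = [[-5, -4], [4, 0]].

P = [[-5, -4], [4, 0]]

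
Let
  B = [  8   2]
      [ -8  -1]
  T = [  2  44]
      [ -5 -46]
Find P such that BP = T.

P = [[1, 6], [-3, -2]]

B is on the left of P, so left-multiply by B⁻¹: P = B⁻¹T.
det B = 8, so B⁻¹ = [[-1/8, -1/4], [1, 1]].
P = B⁻¹T = [[-1/8, -1/4], [1, 1]] · [[2, 44], [-5, -46]] = [[1, 6], [-3, -2]].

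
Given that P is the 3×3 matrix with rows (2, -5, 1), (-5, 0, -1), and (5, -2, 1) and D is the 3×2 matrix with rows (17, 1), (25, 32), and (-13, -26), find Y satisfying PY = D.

Y = [[-4, -6], [-6, -3], [-5, -2]]

Since P multiplies Y on the left, Y = P⁻¹D.
det P = 6; the adjugate gives P⁻¹ = [[-1/3, 1/2, 5/6], [0, -1/2, -1/2], [5/3, -7/2, -25/6]].
Y = P⁻¹D = [[-1/3, 1/2, 5/6], [0, -1/2, -1/2], [5/3, -7/2, -25/6]] · [[17, 1], [25, 32], [-13, -26]] = [[-4, -6], [-6, -3], [-5, -2]].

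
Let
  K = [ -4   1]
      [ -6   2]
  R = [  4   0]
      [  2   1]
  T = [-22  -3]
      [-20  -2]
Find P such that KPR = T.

P = [[2, 2], [4, 5]]

Left-multiply by K⁻¹ and right-multiply by R⁻¹: P = K⁻¹TR⁻¹.
K has determinant -2; K⁻¹ = [[-1, 1/2], [-3, 2]].
det R = 4, so R⁻¹ = [[1/4, 0], [-1/2, 1]].
K⁻¹T = [[12, 2], [26, 5]].
P = (K⁻¹T)R⁻¹ = [[2, 2], [4, 5]].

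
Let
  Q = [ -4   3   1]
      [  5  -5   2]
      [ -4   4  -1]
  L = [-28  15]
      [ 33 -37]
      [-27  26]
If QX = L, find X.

Since Q multiplies X on the left, X = Q⁻¹L.
det Q = 3; the adjugate gives Q⁻¹ = [[-1, 7/3, 11/3], [-1, 8/3, 13/3], [0, 4/3, 5/3]].
X = Q⁻¹L = [[-1, 7/3, 11/3], [-1, 8/3, 13/3], [0, 4/3, 5/3]] · [[-28, 15], [33, -37], [-27, 26]] = [[6, -6], [-1, -1], [-1, -6]].

X = [[6, -6], [-1, -1], [-1, -6]]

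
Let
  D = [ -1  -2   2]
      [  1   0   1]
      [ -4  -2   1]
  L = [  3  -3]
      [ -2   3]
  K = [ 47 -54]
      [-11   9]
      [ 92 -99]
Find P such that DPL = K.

Isolating P: multiply by D⁻¹ from the left and L⁻¹ from the right, so P = D⁻¹KL⁻¹.
D has determinant 4; D⁻¹ = [[1/2, -1/2, -1/2], [-5/4, 7/4, 3/4], [-1/2, 3/2, 1/2]].
det L = 3; the adjugate gives L⁻¹ = [[1, 1], [2/3, 1]].
D⁻¹K = [[-17, 18], [-9, 9], [6, -9]].
P = (D⁻¹K)L⁻¹ = [[-5, 1], [-3, 0], [0, -3]].

P = [[-5, 1], [-3, 0], [0, -3]]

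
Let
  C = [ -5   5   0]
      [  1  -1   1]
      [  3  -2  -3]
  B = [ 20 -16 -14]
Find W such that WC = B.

W = [[-2, -2, 4]]

C is on the right of W, so right-multiply by C⁻¹: W = BC⁻¹.
C has determinant 5; C⁻¹ = [[1, 3, 1], [6/5, 3, 1], [1/5, 1, 0]].
W = BC⁻¹ = [[20, -16, -14]] · [[1, 3, 1], [6/5, 3, 1], [1/5, 1, 0]] = [[-2, -2, 4]].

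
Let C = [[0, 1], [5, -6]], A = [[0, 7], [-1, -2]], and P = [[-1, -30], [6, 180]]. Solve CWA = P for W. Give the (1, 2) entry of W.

0

Left-multiply by C⁻¹ and right-multiply by A⁻¹: W = C⁻¹PA⁻¹.
C has determinant -5; C⁻¹ = [[6/5, 1/5], [1, 0]].
det A = 7, so A⁻¹ = [[-2/7, -1], [1/7, 0]].
C⁻¹P = [[0, 0], [-1, -30]].
W = (C⁻¹P)A⁻¹ = [[0, 0], [-4, 1]].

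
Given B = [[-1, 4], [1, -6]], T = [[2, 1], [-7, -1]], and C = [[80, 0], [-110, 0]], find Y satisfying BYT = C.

Left-multiply by B⁻¹ and right-multiply by T⁻¹: Y = B⁻¹CT⁻¹.
B has determinant 2; B⁻¹ = [[-3, -2], [-1/2, -1/2]].
det T = 5, so T⁻¹ = [[-1/5, -1/5], [7/5, 2/5]].
B⁻¹C = [[-20, 0], [15, 0]].
Y = (B⁻¹C)T⁻¹ = [[4, 4], [-3, -3]].

Y = [[4, 4], [-3, -3]]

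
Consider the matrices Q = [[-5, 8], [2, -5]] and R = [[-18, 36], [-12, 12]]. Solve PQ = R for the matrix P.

P = [[2, -4], [4, 4]]

Q is on the right of P, so right-multiply by Q⁻¹: P = RQ⁻¹.
det Q = 9; the adjugate gives Q⁻¹ = [[-5/9, -8/9], [-2/9, -5/9]].
P = RQ⁻¹ = [[-18, 36], [-12, 12]] · [[-5/9, -8/9], [-2/9, -5/9]] = [[2, -4], [4, 4]].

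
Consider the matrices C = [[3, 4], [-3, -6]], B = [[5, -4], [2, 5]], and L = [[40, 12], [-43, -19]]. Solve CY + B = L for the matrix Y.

Y = [[5, 0], [5, 4]]

CY = L − B = [[35, 16], [-45, -24]].
Since C multiplies Y on the left, Y = C⁻¹(L − B).
C has determinant -6; C⁻¹ = [[1, 2/3], [-1/2, -1/2]].
Y = C⁻¹(L − B) = [[5, 0], [5, 4]].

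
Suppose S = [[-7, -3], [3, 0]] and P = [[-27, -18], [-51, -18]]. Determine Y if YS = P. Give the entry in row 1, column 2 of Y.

Since S sits to the right of Y, Y = PS⁻¹.
S has determinant 9; S⁻¹ = [[0, 1/3], [-1/3, -7/9]].
Y = PS⁻¹ = [[-27, -18], [-51, -18]] · [[0, 1/3], [-1/3, -7/9]] = [[6, 5], [6, -3]].

5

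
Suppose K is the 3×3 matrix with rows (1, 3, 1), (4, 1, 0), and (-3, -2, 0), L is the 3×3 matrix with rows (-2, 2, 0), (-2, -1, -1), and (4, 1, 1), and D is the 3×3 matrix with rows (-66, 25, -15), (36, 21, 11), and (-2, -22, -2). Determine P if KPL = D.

P = K⁻¹DL⁻¹ (apply K⁻¹ on the left and L⁻¹ on the right).
det K = -5, so K⁻¹ = [[0, 2/5, 1/5], [0, -3/5, -4/5], [1, 7/5, 11/5]].
det L = -4, so L⁻¹ = [[0, 1/2, 1/2], [1/2, 1/2, 1/2], [-1/2, -5/2, -3/2]].
K⁻¹D = [[14, 4, 4], [-20, 5, -5], [-20, 6, -4]].
P = (K⁻¹D)L⁻¹ = [[0, -1, 3], [5, 5, 0], [5, 3, -1]].

P = [[0, -1, 3], [5, 5, 0], [5, 3, -1]]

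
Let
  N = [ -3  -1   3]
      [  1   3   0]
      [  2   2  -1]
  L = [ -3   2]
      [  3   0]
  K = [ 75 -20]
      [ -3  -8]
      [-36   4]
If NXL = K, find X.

X = [[2, -5], [-2, 0], [-2, 0]]

Left-multiply by N⁻¹ and right-multiply by L⁻¹: X = N⁻¹KL⁻¹.
N has determinant -4; N⁻¹ = [[3/4, -5/4, 9/4], [-1/4, 3/4, -3/4], [1, -1, 2]].
L has determinant -6; L⁻¹ = [[0, 1/3], [1/2, 1/2]].
N⁻¹K = [[-21, 4], [6, -4], [6, -4]].
X = (N⁻¹K)L⁻¹ = [[2, -5], [-2, 0], [-2, 0]].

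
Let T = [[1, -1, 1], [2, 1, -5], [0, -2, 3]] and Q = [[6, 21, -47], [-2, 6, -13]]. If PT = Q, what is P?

Right-multiplying both sides by T⁻¹ gives P = QT⁻¹.
T has determinant -5; T⁻¹ = [[7/5, -1/5, -4/5], [6/5, -3/5, -7/5], [4/5, -2/5, -3/5]].
P = QT⁻¹ = [[6, 21, -47], [-2, 6, -13]] · [[7/5, -1/5, -4/5], [6/5, -3/5, -7/5], [4/5, -2/5, -3/5]] = [[-4, 5, -6], [-6, 2, 1]].

P = [[-4, 5, -6], [-6, 2, 1]]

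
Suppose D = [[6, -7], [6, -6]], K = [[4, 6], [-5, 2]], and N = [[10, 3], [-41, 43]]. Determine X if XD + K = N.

XD = N − K = [[6, -3], [-36, 41]].
Right-multiplying both sides by D⁻¹ gives X = (N − K)D⁻¹.
det D = 6, so D⁻¹ = [[-1, 7/6], [-1, 1]].
X = (N − K)D⁻¹ = [[-3, 4], [-5, -1]].

X = [[-3, 4], [-5, -1]]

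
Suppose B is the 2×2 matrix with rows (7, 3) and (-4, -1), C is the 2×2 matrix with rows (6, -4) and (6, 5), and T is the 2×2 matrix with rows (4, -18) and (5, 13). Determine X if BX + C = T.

X = [[1, -2], [-3, 0]]

BX = T − C = [[-2, -14], [-1, 8]].
B is on the left of X, so left-multiply by B⁻¹: X = B⁻¹(T − C).
B has determinant 5; B⁻¹ = [[-1/5, -3/5], [4/5, 7/5]].
X = B⁻¹(T − C) = [[1, -2], [-3, 0]].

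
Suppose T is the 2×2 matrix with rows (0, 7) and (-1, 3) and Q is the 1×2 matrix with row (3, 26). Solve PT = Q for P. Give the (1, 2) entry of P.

Right-multiplying both sides by T⁻¹ gives P = QT⁻¹.
det T = 7; the adjugate gives T⁻¹ = [[3/7, -1], [1/7, 0]].
P = QT⁻¹ = [[3, 26]] · [[3/7, -1], [1/7, 0]] = [[5, -3]].

-3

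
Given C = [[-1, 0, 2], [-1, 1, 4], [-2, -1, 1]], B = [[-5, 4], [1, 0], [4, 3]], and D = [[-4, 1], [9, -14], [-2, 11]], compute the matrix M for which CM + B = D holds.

M = [[1, -3], [5, -5], [1, -3]]

CM = D − B = [[1, -3], [8, -14], [-6, 8]].
Left-multiplying both sides by C⁻¹ gives M = C⁻¹(D − B).
det C = 1, so C⁻¹ = [[5, -2, -2], [-7, 3, 2], [3, -1, -1]].
M = C⁻¹(D − B) = [[1, -3], [5, -5], [1, -3]].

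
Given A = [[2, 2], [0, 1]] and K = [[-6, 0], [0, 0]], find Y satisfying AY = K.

A is on the left of Y, so left-multiply by A⁻¹: Y = A⁻¹K.
det A = 2, so A⁻¹ = [[1/2, -1], [0, 1]].
Y = A⁻¹K = [[1/2, -1], [0, 1]] · [[-6, 0], [0, 0]] = [[-3, 0], [0, 0]].

Y = [[-3, 0], [0, 0]]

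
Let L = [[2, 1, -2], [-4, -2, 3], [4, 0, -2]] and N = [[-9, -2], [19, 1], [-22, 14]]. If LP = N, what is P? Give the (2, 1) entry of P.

1

L is on the left of P, so left-multiply by L⁻¹: P = L⁻¹N.
det L = -4; the adjugate gives L⁻¹ = [[-1, -1/2, 1/4], [-1, -1, -1/2], [-2, -1, 0]].
P = L⁻¹N = [[-1, -1/2, 1/4], [-1, -1, -1/2], [-2, -1, 0]] · [[-9, -2], [19, 1], [-22, 14]] = [[-6, 5], [1, -6], [-1, 3]].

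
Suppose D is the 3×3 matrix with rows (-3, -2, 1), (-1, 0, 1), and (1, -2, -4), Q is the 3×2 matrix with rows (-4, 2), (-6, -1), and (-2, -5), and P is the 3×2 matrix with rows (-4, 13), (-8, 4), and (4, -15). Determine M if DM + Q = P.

DM = P − Q = [[0, 11], [-2, 5], [6, -10]].
Left-multiplying both sides by D⁻¹ gives M = D⁻¹(P − Q).
det D = 2, so D⁻¹ = [[1, -5, -1], [-3/2, 11/2, 1], [1, -4, -1]].
M = D⁻¹(P − Q) = [[4, -4], [-5, 1], [2, 1]].

M = [[4, -4], [-5, 1], [2, 1]]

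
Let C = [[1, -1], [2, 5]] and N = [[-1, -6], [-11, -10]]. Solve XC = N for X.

Since C sits to the right of X, X = NC⁻¹.
det C = 7, so C⁻¹ = [[5/7, 1/7], [-2/7, 1/7]].
X = NC⁻¹ = [[-1, -6], [-11, -10]] · [[5/7, 1/7], [-2/7, 1/7]] = [[1, -1], [-5, -3]].

X = [[1, -1], [-5, -3]]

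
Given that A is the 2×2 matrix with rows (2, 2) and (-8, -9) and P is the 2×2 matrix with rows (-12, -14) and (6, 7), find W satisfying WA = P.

W = [[2, 2], [-1, -1]]

Since A sits to the right of W, W = PA⁻¹.
det A = -2; the adjugate gives A⁻¹ = [[9/2, 1], [-4, -1]].
W = PA⁻¹ = [[-12, -14], [6, 7]] · [[9/2, 1], [-4, -1]] = [[2, 2], [-1, -1]].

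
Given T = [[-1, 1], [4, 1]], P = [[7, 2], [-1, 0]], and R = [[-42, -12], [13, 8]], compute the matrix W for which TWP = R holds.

W = T⁻¹RP⁻¹ (apply T⁻¹ on the left and P⁻¹ on the right).
det T = -5; the adjugate gives T⁻¹ = [[-1/5, 1/5], [4/5, 1/5]].
det P = 2; the adjugate gives P⁻¹ = [[0, -1], [1/2, 7/2]].
T⁻¹R = [[11, 4], [-31, -8]].
W = (T⁻¹R)P⁻¹ = [[2, 3], [-4, 3]].

W = [[2, 3], [-4, 3]]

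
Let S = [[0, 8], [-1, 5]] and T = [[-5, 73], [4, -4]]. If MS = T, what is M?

S is on the right of M, so right-multiply by S⁻¹: M = TS⁻¹.
det S = 8, so S⁻¹ = [[5/8, -1], [1/8, 0]].
M = TS⁻¹ = [[-5, 73], [4, -4]] · [[5/8, -1], [1/8, 0]] = [[6, 5], [2, -4]].

M = [[6, 5], [2, -4]]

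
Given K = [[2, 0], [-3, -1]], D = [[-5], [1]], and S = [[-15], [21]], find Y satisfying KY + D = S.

Y = [[-5], [-5]]

KY = S − D = [[-10], [20]].
Since K multiplies Y on the left, Y = K⁻¹(S − D).
det K = -2; the adjugate gives K⁻¹ = [[1/2, 0], [-3/2, -1]].
Y = K⁻¹(S − D) = [[-5], [-5]].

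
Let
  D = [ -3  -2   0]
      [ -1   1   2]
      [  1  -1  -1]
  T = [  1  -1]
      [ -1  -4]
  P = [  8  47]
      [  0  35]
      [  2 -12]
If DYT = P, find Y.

Isolating Y: multiply by D⁻¹ from the left and T⁻¹ from the right, so Y = D⁻¹PT⁻¹.
D has determinant -5; D⁻¹ = [[-1/5, 2/5, 4/5], [-1/5, -3/5, -6/5], [0, 1, 1]].
T has determinant -5; T⁻¹ = [[4/5, -1/5], [-1/5, -1/5]].
D⁻¹P = [[0, -5], [-4, -16], [2, 23]].
Y = (D⁻¹P)T⁻¹ = [[1, 1], [0, 4], [-3, -5]].

Y = [[1, 1], [0, 4], [-3, -5]]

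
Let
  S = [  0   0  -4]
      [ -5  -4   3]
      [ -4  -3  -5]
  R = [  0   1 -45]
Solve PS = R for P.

P = [[2, -4, 5]]

S is on the right of P, so right-multiply by S⁻¹: P = RS⁻¹.
S has determinant 4; S⁻¹ = [[29/4, 3, -4], [-37/4, -4, 5], [-1/4, 0, 0]].
P = RS⁻¹ = [[0, 1, -45]] · [[29/4, 3, -4], [-37/4, -4, 5], [-1/4, 0, 0]] = [[2, -4, 5]].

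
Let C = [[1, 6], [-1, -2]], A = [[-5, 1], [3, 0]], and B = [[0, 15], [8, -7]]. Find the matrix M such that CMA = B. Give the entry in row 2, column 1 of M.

2

M = C⁻¹BA⁻¹ (apply C⁻¹ on the left and A⁻¹ on the right).
C has determinant 4; C⁻¹ = [[-1/2, -3/2], [1/4, 1/4]].
A has determinant -3; A⁻¹ = [[0, 1/3], [1, 5/3]].
C⁻¹B = [[-12, 3], [2, 2]].
M = (C⁻¹B)A⁻¹ = [[3, 1], [2, 4]].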